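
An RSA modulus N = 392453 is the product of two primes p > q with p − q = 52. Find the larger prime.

653

Since p = q + 52, we have 392453 = q(q + 52), so q² + 52q − 392453 = 0.
Discriminant: 52² + 4·392453 = 2704 + 1569812 = 1572516; √1572516 = 1254.
q = (−52 + 1254)/2 = 601, and p = q + 52 = 653.
Check: 601 · 653 = 392453.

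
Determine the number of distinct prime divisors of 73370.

73370 = 2 · 36685
36685 = 5 · 7337
7337 = 11 · 667
667 = 23 · 29
73370 = 2 · 5 · 11 · 23 · 29, which has 5 distinct prime factors.

5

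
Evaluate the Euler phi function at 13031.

Factor: 13031 = 83 · 157.
φ(13031) = (83−1) · (157−1) = 82 · 156 = 12792.

12792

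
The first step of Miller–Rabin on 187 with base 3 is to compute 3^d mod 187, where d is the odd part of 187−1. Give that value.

187 − 1 = 186 = 2^1 · 93, so d = 93.
3^1 ≡ 3 (mod 187)
3^2 ≡ 3^2 = 9 ≡ 9 (mod 187)
3^4 ≡ 9^2 = 81 ≡ 81 (mod 187)
3^8 ≡ 81^2 = 6561 ≡ 16 (mod 187)
3^16 ≡ 16^2 = 256 ≡ 69 (mod 187)
3^32 ≡ 69^2 = 4761 ≡ 86 (mod 187)
3^64 ≡ 86^2 = 7396 ≡ 103 (mod 187)
93 = 64 + 16 + 8 + 4 + 1 in binary powers of 2.
So 3^93 ≡ 103 · 69 · 16 · 81 · 3 ≡ 148 (mod 187).
Squaring chain: 148; never reaches −1, so base 3 is a Miller–Rabin witness that 187 is composite.

148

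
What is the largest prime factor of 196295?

196295 = 5 · 39259
39259 = 11 · 3569
3569 = 43 · 83
83 is prime.
So 196295 = 5 · 11 · 43 · 83; the largest prime factor is 83.

83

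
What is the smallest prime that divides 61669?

83

61669 is odd.
Digit sum 28, not divisible by 3.
Ends in 9: not divisible by 5.
7: 61669 = 7·8809 + 6
11: 61669 = 11·5606 + 3
13: 61669 = 13·4743 + 10
17: 61669 = 17·3627 + 10
19: 61669 = 19·3245 + 14
23: 61669 = 23·2681 + 6
29: 61669 = 29·2126 + 15
31: 61669 = 31·1989 + 10
37: 61669 = 37·1666 + 27
41: 61669 = 41·1504 + 5
43: 61669 = 43·1434 + 7
47: 61669 = 47·1312 + 5
53: 61669 = 53·1163 + 30
59: 61669 = 59·1045 + 14
61: 61669 = 61·1010 + 59
67: 61669 = 67·920 + 29
71: 61669 = 71·868 + 41
73: 61669 = 73·844 + 57
79: 61669 = 79·780 + 49
83: 61669 = 83·743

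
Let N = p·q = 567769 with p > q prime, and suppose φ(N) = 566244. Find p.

883

φ(n) = (p−1)(q−1) = n − (p+q) + 1, so p + q = 567769 − 566244 + 1 = 1526.
p and q are the roots of t² − 1526t + 567769 = 0.
Discriminant: 1526² − 4·567769 = 2328676 − 2271076 = 57600; √57600 = 240.
q = (1526 − 240)/2 = 643, p = (1526 + 240)/2 = 883.
Check: 643 · 883 = 567769.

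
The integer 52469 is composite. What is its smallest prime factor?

71

52469 is odd.
Digit sum 26, not divisible by 3.
Ends in 9: not divisible by 5.
7: 52469 = 7·7495 + 4
11: 52469 = 11·4769 + 10
13: 52469 = 13·4036 + 1
17: 52469 = 17·3086 + 7
19: 52469 = 19·2761 + 10
23: 52469 = 23·2281 + 6
29: 52469 = 29·1809 + 8
31: 52469 = 31·1692 + 17
37: 52469 = 37·1418 + 3
41: 52469 = 41·1279 + 30
43: 52469 = 43·1220 + 9
47: 52469 = 47·1116 + 17
53: 52469 = 53·989 + 52
59: 52469 = 59·889 + 18
61: 52469 = 61·860 + 9
67: 52469 = 67·783 + 8
71: 52469 = 71·739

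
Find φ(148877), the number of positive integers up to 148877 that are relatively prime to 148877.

146068

Factor: 148877 = 53^3.
φ(148877) = 53^2·(53−1) = 146068.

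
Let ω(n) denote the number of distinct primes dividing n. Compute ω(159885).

159885 = 3^2 · 17765
17765 = 5 · 3553
3553 = 11 · 323
323 = 17 · 19
159885 = 3^2 · 5 · 11 · 17 · 19, which has 5 distinct prime factors.

5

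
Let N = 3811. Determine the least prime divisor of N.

37

3811 is odd.
Digit sum 13, not divisible by 3.
Ends in 1: not divisible by 5.
7: 3811 = 7·544 + 3
11: 3811 = 11·346 + 5
13: 3811 = 13·293 + 2
17: 3811 = 17·224 + 3
19: 3811 = 19·200 + 11
23: 3811 = 23·165 + 16
29: 3811 = 29·131 + 12
31: 3811 = 31·122 + 29
37: 3811 = 37·103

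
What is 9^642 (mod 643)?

1

9^1 ≡ 9 (mod 643)
9^2 ≡ 9^2 = 81 ≡ 81 (mod 643)
9^4 ≡ 81^2 = 6561 ≡ 131 (mod 643)
9^8 ≡ 131^2 = 17161 ≡ 443 (mod 643)
9^16 ≡ 443^2 = 196249 ≡ 134 (mod 643)
9^32 ≡ 134^2 = 17956 ≡ 595 (mod 643)
9^64 ≡ 595^2 = 354025 ≡ 375 (mod 643)
9^128 ≡ 375^2 = 140625 ≡ 451 (mod 643)
9^256 ≡ 451^2 = 203401 ≡ 213 (mod 643)
9^512 ≡ 213^2 = 45369 ≡ 359 (mod 643)
642 = 512 + 128 + 2 in binary powers of 2.
So 9^642 ≡ 359 · 451 · 81 ≡ 1 (mod 643).
Since the result is 1, base 9 gives no evidence that 643 is composite.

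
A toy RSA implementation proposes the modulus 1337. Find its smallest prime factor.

1337 is odd.
Digit sum 14, not divisible by 3.
Ends in 7: not divisible by 5.
7: 1337 = 7·191

7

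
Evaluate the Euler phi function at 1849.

Factor: 1849 = 43^2.
φ(1849) = 43^1·(43−1) = 1806.

1806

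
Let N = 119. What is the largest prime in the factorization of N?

119 = 7 · 17
17 is prime.
So 119 = 7 · 17; the largest prime factor is 17.

17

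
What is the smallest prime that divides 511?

7

511 is odd.
Digit sum 7, not divisible by 3.
Ends in 1: not divisible by 5.
7: 511 = 7·73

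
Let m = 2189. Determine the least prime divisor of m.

2189 is odd.
Digit sum 20, not divisible by 3.
Ends in 9: not divisible by 5.
7: 2189 = 7·312 + 5
11: 2189 = 11·199

11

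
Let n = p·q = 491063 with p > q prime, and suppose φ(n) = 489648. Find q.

607

φ(n) = (p−1)(q−1) = n − (p+q) + 1, so p + q = 491063 − 489648 + 1 = 1416.
p and q are the roots of t² − 1416t + 491063 = 0.
Discriminant: 1416² − 4·491063 = 2005056 − 1964252 = 40804; √40804 = 202.
q = (1416 − 202)/2 = 607, p = (1416 + 202)/2 = 809.
Check: 607 · 809 = 491063.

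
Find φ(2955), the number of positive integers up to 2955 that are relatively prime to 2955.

1568

Factor: 2955 = 3 · 5 · 197.
φ(2955) = (3−1) · (5−1) · (197−1) = 2 · 4 · 196 = 1568.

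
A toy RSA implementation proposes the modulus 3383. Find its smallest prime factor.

17

3383 is odd.
Digit sum 17, not divisible by 3.
Ends in 3: not divisible by 5.
7: 3383 = 7·483 + 2
11: 3383 = 11·307 + 6
13: 3383 = 13·260 + 3
17: 3383 = 17·199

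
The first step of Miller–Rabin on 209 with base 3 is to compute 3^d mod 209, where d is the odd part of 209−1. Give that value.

209 − 1 = 208 = 2^4 · 13, so d = 13.
3^1 ≡ 3 (mod 209)
3^2 ≡ 3^2 = 9 ≡ 9 (mod 209)
3^4 ≡ 9^2 = 81 ≡ 81 (mod 209)
3^8 ≡ 81^2 = 6561 ≡ 82 (mod 209)
13 = 8 + 4 + 1 in binary powers of 2.
So 3^13 ≡ 82 · 81 · 3 ≡ 71 (mod 209).
Squaring chain: 71 → 25 → 207 → 4; never reaches −1, so base 3 is a Miller–Rabin witness that 209 is composite.

71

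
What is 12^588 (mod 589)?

39

12^1 ≡ 12 (mod 589)
12^2 ≡ 12^2 = 144 ≡ 144 (mod 589)
12^4 ≡ 144^2 = 20736 ≡ 121 (mod 589)
12^8 ≡ 121^2 = 14641 ≡ 505 (mod 589)
12^16 ≡ 505^2 = 255025 ≡ 577 (mod 589)
12^32 ≡ 577^2 = 332929 ≡ 144 (mod 589)
12^64 ≡ 144^2 = 20736 ≡ 121 (mod 589)
12^128 ≡ 121^2 = 14641 ≡ 505 (mod 589)
12^256 ≡ 505^2 = 255025 ≡ 577 (mod 589)
12^512 ≡ 577^2 = 332929 ≡ 144 (mod 589)
588 = 512 + 64 + 8 + 4 in binary powers of 2.
So 12^588 ≡ 144 · 121 · 505 · 121 ≡ 39 (mod 589).
Since 39 ≠ 1, base 12 is a Fermat witness: 589 is composite.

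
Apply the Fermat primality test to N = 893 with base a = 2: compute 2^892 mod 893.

2^1 ≡ 2 (mod 893)
2^2 ≡ 2^2 = 4 ≡ 4 (mod 893)
2^4 ≡ 4^2 = 16 ≡ 16 (mod 893)
2^8 ≡ 16^2 = 256 ≡ 256 (mod 893)
2^16 ≡ 256^2 = 65536 ≡ 347 (mod 893)
2^32 ≡ 347^2 = 120409 ≡ 747 (mod 893)
2^64 ≡ 747^2 = 558009 ≡ 777 (mod 893)
2^128 ≡ 777^2 = 603729 ≡ 61 (mod 893)
2^256 ≡ 61^2 = 3721 ≡ 149 (mod 893)
2^512 ≡ 149^2 = 22201 ≡ 769 (mod 893)
892 = 512 + 256 + 64 + 32 + 16 + 8 + 4 in binary powers of 2.
So 2^892 ≡ 769 · 149 · 777 · 747 · 347 · 256 · 16 ≡ 777 (mod 893).
Since 777 ≠ 1, base 2 is a Fermat witness: 893 is composite.

777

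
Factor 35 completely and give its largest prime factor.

35 = 5 · 7
7 is prime.
So 35 = 5 · 7; the largest prime factor is 7.

7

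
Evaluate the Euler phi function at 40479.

Factor: 40479 = 3 · 103 · 131.
φ(40479) = (3−1) · (103−1) · (131−1) = 2 · 102 · 130 = 26520.

26520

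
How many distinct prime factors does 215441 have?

4

215441 = 17 · 12673
12673 = 19 · 667
667 = 23 · 29
215441 = 17 · 19 · 23 · 29, which has 4 distinct prime factors.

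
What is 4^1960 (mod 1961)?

4^1 ≡ 4 (mod 1961)
4^2 ≡ 4^2 = 16 ≡ 16 (mod 1961)
4^4 ≡ 16^2 = 256 ≡ 256 (mod 1961)
4^8 ≡ 256^2 = 65536 ≡ 823 (mod 1961)
4^16 ≡ 823^2 = 677329 ≡ 784 (mod 1961)
4^32 ≡ 784^2 = 614656 ≡ 863 (mod 1961)
4^64 ≡ 863^2 = 744769 ≡ 1550 (mod 1961)
4^128 ≡ 1550^2 = 2402500 ≡ 275 (mod 1961)
4^256 ≡ 275^2 = 75625 ≡ 1107 (mod 1961)
4^512 ≡ 1107^2 = 1225449 ≡ 1785 (mod 1961)
4^1024 ≡ 1785^2 = 3186225 ≡ 1561 (mod 1961)
1960 = 1024 + 512 + 256 + 128 + 32 + 8 in binary powers of 2.
So 4^1960 ≡ 1561 · 1785 · 1107 · 275 · 863 · 823 ≡ 1561 (mod 1961).
Since 1561 ≠ 1, base 4 is a Fermat witness: 1961 is composite.

1561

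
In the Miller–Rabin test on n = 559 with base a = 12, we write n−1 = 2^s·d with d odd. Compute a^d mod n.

194

559 − 1 = 558 = 2^1 · 279, so d = 279.
12^1 ≡ 12 (mod 559)
12^2 ≡ 12^2 = 144 ≡ 144 (mod 559)
12^4 ≡ 144^2 = 20736 ≡ 53 (mod 559)
12^8 ≡ 53^2 = 2809 ≡ 14 (mod 559)
12^16 ≡ 14^2 = 196 ≡ 196 (mod 559)
12^32 ≡ 196^2 = 38416 ≡ 404 (mod 559)
12^64 ≡ 404^2 = 163216 ≡ 547 (mod 559)
12^128 ≡ 547^2 = 299209 ≡ 144 (mod 559)
12^256 ≡ 144^2 = 20736 ≡ 53 (mod 559)
279 = 256 + 16 + 4 + 2 + 1 in binary powers of 2.
So 12^279 ≡ 53 · 196 · 53 · 144 · 12 ≡ 194 (mod 559).
Squaring chain: 194; never reaches −1, so base 12 is a Miller–Rabin witness that 559 is composite.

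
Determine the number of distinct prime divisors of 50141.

4

50141 = 7 · 7163
7163 = 13 · 551
551 = 19 · 29
50141 = 7 · 13 · 19 · 29, which has 4 distinct prime factors.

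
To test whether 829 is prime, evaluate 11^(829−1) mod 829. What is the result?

1

11^1 ≡ 11 (mod 829)
11^2 ≡ 11^2 = 121 ≡ 121 (mod 829)
11^4 ≡ 121^2 = 14641 ≡ 548 (mod 829)
11^8 ≡ 548^2 = 300304 ≡ 206 (mod 829)
11^16 ≡ 206^2 = 42436 ≡ 157 (mod 829)
11^32 ≡ 157^2 = 24649 ≡ 608 (mod 829)
11^64 ≡ 608^2 = 369664 ≡ 759 (mod 829)
11^128 ≡ 759^2 = 576081 ≡ 755 (mod 829)
11^256 ≡ 755^2 = 570025 ≡ 502 (mod 829)
11^512 ≡ 502^2 = 252004 ≡ 817 (mod 829)
828 = 512 + 256 + 32 + 16 + 8 + 4 in binary powers of 2.
So 11^828 ≡ 817 · 502 · 608 · 157 · 206 · 548 ≡ 1 (mod 829).
Since the result is 1, base 11 gives no evidence that 829 is composite.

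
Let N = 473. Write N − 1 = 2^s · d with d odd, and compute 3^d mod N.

26

473 − 1 = 472 = 2^3 · 59, so d = 59.
3^1 ≡ 3 (mod 473)
3^2 ≡ 3^2 = 9 ≡ 9 (mod 473)
3^4 ≡ 9^2 = 81 ≡ 81 (mod 473)
3^8 ≡ 81^2 = 6561 ≡ 412 (mod 473)
3^16 ≡ 412^2 = 169744 ≡ 410 (mod 473)
3^32 ≡ 410^2 = 168100 ≡ 185 (mod 473)
59 = 32 + 16 + 8 + 2 + 1 in binary powers of 2.
So 3^59 ≡ 185 · 410 · 412 · 9 · 3 ≡ 26 (mod 473).
Squaring chain: 26 → 203 → 58; never reaches −1, so base 3 is a Miller–Rabin witness that 473 is composite.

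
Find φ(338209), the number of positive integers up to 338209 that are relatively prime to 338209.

322560

Factor: 338209 = 41 · 73 · 113.
φ(338209) = (41−1) · (73−1) · (113−1) = 40 · 72 · 112 = 322560.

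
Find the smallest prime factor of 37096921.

37096921 is odd.
Digit sum 37, not divisible by 3.
Ends in 1: not divisible by 5.
7: 37096921 = 7·5299560 + 1
11: 37096921 = 11·3372447 + 4
13: 37096921 = 13·2853609 + 4
17: 37096921 = 17·2182171 + 14
19: 37096921 = 19·1952469 + 10
23: 37096921 = 23·1612909 + 14
29: 37096921 = 29·1279204 + 5
31: 37096921 = 31·1196674 + 27
37: 37096921 = 37·1002619 + 18
41: 37096921 = 41·904802 + 39
43: 37096921 = 43·862719 + 4
47: 37096921 = 47·789296 + 9
53: 37096921 = 53·699941 + 48
59: 37096921 = 59·628761 + 22
61: 37096921 = 61·608146 + 15
67: 37096921 = 67·553685 + 26
71: 37096921 = 71·522491 + 60
73: 37096921 = 73·508177

73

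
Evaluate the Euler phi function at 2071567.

Factor: 2071567 = 71 · 163 · 179.
φ(2071567) = (71−1) · (163−1) · (179−1) = 70 · 162 · 178 = 2018520.

2018520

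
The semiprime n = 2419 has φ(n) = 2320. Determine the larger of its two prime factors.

φ(n) = (p−1)(q−1) = n − (p+q) + 1, so p + q = 2419 − 2320 + 1 = 100.
p and q are the roots of t² − 100t + 2419 = 0.
Discriminant: 100² − 4·2419 = 10000 − 9676 = 324; √324 = 18.
q = (100 − 18)/2 = 41, p = (100 + 18)/2 = 59.
Check: 41 · 59 = 2419.

59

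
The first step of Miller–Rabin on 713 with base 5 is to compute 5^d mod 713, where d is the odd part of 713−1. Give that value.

713 − 1 = 712 = 2^3 · 89, so d = 89.
5^1 ≡ 5 (mod 713)
5^2 ≡ 5^2 = 25 ≡ 25 (mod 713)
5^4 ≡ 25^2 = 625 ≡ 625 (mod 713)
5^8 ≡ 625^2 = 390625 ≡ 614 (mod 713)
5^16 ≡ 614^2 = 376996 ≡ 532 (mod 713)
5^32 ≡ 532^2 = 283024 ≡ 676 (mod 713)
5^64 ≡ 676^2 = 456976 ≡ 656 (mod 713)
89 = 64 + 16 + 8 + 1 in binary powers of 2.
So 5^89 ≡ 656 · 532 · 614 · 5 ≡ 304 (mod 713).
Squaring chain: 304 → 439 → 211; never reaches −1, so base 5 is a Miller–Rabin witness that 713 is composite.

304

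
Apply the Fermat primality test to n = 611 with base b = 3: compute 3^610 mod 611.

3^1 ≡ 3 (mod 611)
3^2 ≡ 3^2 = 9 ≡ 9 (mod 611)
3^4 ≡ 9^2 = 81 ≡ 81 (mod 611)
3^8 ≡ 81^2 = 6561 ≡ 451 (mod 611)
3^16 ≡ 451^2 = 203401 ≡ 549 (mod 611)
3^32 ≡ 549^2 = 301401 ≡ 178 (mod 611)
3^64 ≡ 178^2 = 31684 ≡ 523 (mod 611)
3^128 ≡ 523^2 = 273529 ≡ 412 (mod 611)
3^256 ≡ 412^2 = 169744 ≡ 497 (mod 611)
3^512 ≡ 497^2 = 247009 ≡ 165 (mod 611)
610 = 512 + 64 + 32 + 2 in binary powers of 2.
So 3^610 ≡ 165 · 523 · 178 · 9 ≡ 341 (mod 611).
Since 341 ≠ 1, base 3 is a Fermat witness: 611 is composite.

341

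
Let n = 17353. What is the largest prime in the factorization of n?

17353 = 7 · 2479
2479 = 37 · 67
67 is prime.
So 17353 = 7 · 37 · 67; the largest prime factor is 67.

67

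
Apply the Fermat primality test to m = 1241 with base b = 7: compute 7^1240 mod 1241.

7^1 ≡ 7 (mod 1241)
7^2 ≡ 7^2 = 49 ≡ 49 (mod 1241)
7^4 ≡ 49^2 = 2401 ≡ 1160 (mod 1241)
7^8 ≡ 1160^2 = 1345600 ≡ 356 (mod 1241)
7^16 ≡ 356^2 = 126736 ≡ 154 (mod 1241)
7^32 ≡ 154^2 = 23716 ≡ 137 (mod 1241)
7^64 ≡ 137^2 = 18769 ≡ 154 (mod 1241)
7^128 ≡ 154^2 = 23716 ≡ 137 (mod 1241)
7^256 ≡ 137^2 = 18769 ≡ 154 (mod 1241)
7^512 ≡ 154^2 = 23716 ≡ 137 (mod 1241)
7^1024 ≡ 137^2 = 18769 ≡ 154 (mod 1241)
1240 = 1024 + 128 + 64 + 16 + 8 in binary powers of 2.
So 7^1240 ≡ 154 · 137 · 154 · 154 · 356 ≡ 373 (mod 1241).
Since 373 ≠ 1, base 7 is a Fermat witness: 1241 is composite.

373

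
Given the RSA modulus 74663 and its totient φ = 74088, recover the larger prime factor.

φ(n) = (p−1)(q−1) = n − (p+q) + 1, so p + q = 74663 − 74088 + 1 = 576.
p and q are the roots of t² − 576t + 74663 = 0.
Discriminant: 576² − 4·74663 = 331776 − 298652 = 33124; √33124 = 182.
q = (576 − 182)/2 = 197, p = (576 + 182)/2 = 379.
Check: 197 · 379 = 74663.

379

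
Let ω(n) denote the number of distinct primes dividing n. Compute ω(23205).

23205 = 3 · 7735
7735 = 5 · 1547
1547 = 7 · 221
221 = 13 · 17
23205 = 3 · 5 · 7 · 13 · 17, which has 5 distinct prime factors.

5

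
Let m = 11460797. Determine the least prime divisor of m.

89

11460797 is odd.
Digit sum 35, not divisible by 3.
Ends in 7: not divisible by 5.
7: 11460797 = 7·1637256 + 5
11: 11460797 = 11·1041890 + 7
13: 11460797 = 13·881599 + 10
17: 11460797 = 17·674164 + 9
19: 11460797 = 19·603199 + 16
23: 11460797 = 23·498295 + 12
29: 11460797 = 29·395199 + 26
31: 11460797 = 31·369703 + 4
37: 11460797 = 37·309751 + 10
41: 11460797 = 41·279531 + 26
43: 11460797 = 43·266530 + 7
47: 11460797 = 47·243846 + 35
53: 11460797 = 53·216241 + 24
59: 11460797 = 59·194250 + 47
61: 11460797 = 61·187881 + 56
67: 11460797 = 67·171056 + 45
71: 11460797 = 71·161419 + 48
73: 11460797 = 73·156997 + 16
79: 11460797 = 79·145073 + 30
83: 11460797 = 83·138081 + 74
89: 11460797 = 89·128773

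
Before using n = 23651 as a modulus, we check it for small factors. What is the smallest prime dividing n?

23651 is odd.
Digit sum 17, not divisible by 3.
Ends in 1: not divisible by 5.
7: 23651 = 7·3378 + 5
11: 23651 = 11·2150 + 1
13: 23651 = 13·1819 + 4
17: 23651 = 17·1391 + 4
19: 23651 = 19·1244 + 15
23: 23651 = 23·1028 + 7
29: 23651 = 29·815 + 16
31: 23651 = 31·762 + 29
37: 23651 = 37·639 + 8
41: 23651 = 41·576 + 35
43: 23651 = 43·550 + 1
47: 23651 = 47·503 + 10
53: 23651 = 53·446 + 13
59: 23651 = 59·400 + 51
61: 23651 = 61·387 + 44
67: 23651 = 67·353

67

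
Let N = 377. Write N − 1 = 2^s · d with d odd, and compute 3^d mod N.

377 − 1 = 376 = 2^3 · 47, so d = 47.
3^1 ≡ 3 (mod 377)
3^2 ≡ 3^2 = 9 ≡ 9 (mod 377)
3^4 ≡ 9^2 = 81 ≡ 81 (mod 377)
3^8 ≡ 81^2 = 6561 ≡ 152 (mod 377)
3^16 ≡ 152^2 = 23104 ≡ 107 (mod 377)
3^32 ≡ 107^2 = 11449 ≡ 139 (mod 377)
47 = 32 + 8 + 4 + 2 + 1 in binary powers of 2.
So 3^47 ≡ 139 · 152 · 81 · 9 · 3 ≡ 308 (mod 377).
Squaring chain: 308 → 237 → 373; never reaches −1, so base 3 is a Miller–Rabin witness that 377 is composite.

308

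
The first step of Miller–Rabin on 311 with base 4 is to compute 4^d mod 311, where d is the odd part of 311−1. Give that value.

311 − 1 = 310 = 2^1 · 155, so d = 155.
4^1 ≡ 4 (mod 311)
4^2 ≡ 4^2 = 16 ≡ 16 (mod 311)
4^4 ≡ 16^2 = 256 ≡ 256 (mod 311)
4^8 ≡ 256^2 = 65536 ≡ 226 (mod 311)
4^16 ≡ 226^2 = 51076 ≡ 72 (mod 311)
4^32 ≡ 72^2 = 5184 ≡ 208 (mod 311)
4^64 ≡ 208^2 = 43264 ≡ 35 (mod 311)
4^128 ≡ 35^2 = 1225 ≡ 292 (mod 311)
155 = 128 + 16 + 8 + 2 + 1 in binary powers of 2.
So 4^155 ≡ 292 · 72 · 226 · 16 · 4 ≡ 1 (mod 311).
Since 4^d ≡ 1 (mod 311), base 4 does not prove 311 composite.

1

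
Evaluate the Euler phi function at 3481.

3422

Factor: 3481 = 59^2.
φ(3481) = 59^1·(59−1) = 3422.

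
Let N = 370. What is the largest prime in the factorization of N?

37

370 = 2 · 185
185 = 5 · 37
37 is prime.
So 370 = 2 · 5 · 37; the largest prime factor is 37.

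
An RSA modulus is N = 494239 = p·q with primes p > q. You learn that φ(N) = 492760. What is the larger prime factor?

φ(n) = (p−1)(q−1) = n − (p+q) + 1, so p + q = 494239 − 492760 + 1 = 1480.
p and q are the roots of t² − 1480t + 494239 = 0.
Discriminant: 1480² − 4·494239 = 2190400 − 1976956 = 213444; √213444 = 462.
q = (1480 − 462)/2 = 509, p = (1480 + 462)/2 = 971.
Check: 509 · 971 = 494239.

971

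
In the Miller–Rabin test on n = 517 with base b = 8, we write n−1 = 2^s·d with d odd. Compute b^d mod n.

238

517 − 1 = 516 = 2^2 · 129, so d = 129.
8^1 ≡ 8 (mod 517)
8^2 ≡ 8^2 = 64 ≡ 64 (mod 517)
8^4 ≡ 64^2 = 4096 ≡ 477 (mod 517)
8^8 ≡ 477^2 = 227529 ≡ 49 (mod 517)
8^16 ≡ 49^2 = 2401 ≡ 333 (mod 517)
8^32 ≡ 333^2 = 110889 ≡ 251 (mod 517)
8^64 ≡ 251^2 = 63001 ≡ 444 (mod 517)
8^128 ≡ 444^2 = 197136 ≡ 159 (mod 517)
129 = 128 + 1 in binary powers of 2.
So 8^129 ≡ 159 · 8 ≡ 238 (mod 517).
Squaring chain: 238 → 291; never reaches −1, so base 8 is a Miller–Rabin witness that 517 is composite.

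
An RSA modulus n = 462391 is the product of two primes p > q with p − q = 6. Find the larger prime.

683

Since p = q + 6, we have 462391 = q(q + 6), so q² + 6q − 462391 = 0.
Discriminant: 6² + 4·462391 = 36 + 1849564 = 1849600; √1849600 = 1360.
q = (−6 + 1360)/2 = 677, and p = q + 6 = 683.
Check: 677 · 683 = 462391.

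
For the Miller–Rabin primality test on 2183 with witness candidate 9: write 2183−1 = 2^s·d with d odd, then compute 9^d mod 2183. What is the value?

1302

2183 − 1 = 2182 = 2^1 · 1091, so d = 1091.
9^1 ≡ 9 (mod 2183)
9^2 ≡ 9^2 = 81 ≡ 81 (mod 2183)
9^4 ≡ 81^2 = 6561 ≡ 12 (mod 2183)
9^8 ≡ 12^2 = 144 ≡ 144 (mod 2183)
9^16 ≡ 144^2 = 20736 ≡ 1089 (mod 2183)
9^32 ≡ 1089^2 = 1185921 ≡ 552 (mod 2183)
9^64 ≡ 552^2 = 304704 ≡ 1267 (mod 2183)
9^128 ≡ 1267^2 = 1605289 ≡ 784 (mod 2183)
9^256 ≡ 784^2 = 614656 ≡ 1233 (mod 2183)
9^512 ≡ 1233^2 = 1520289 ≡ 921 (mod 2183)
9^1024 ≡ 921^2 = 848241 ≡ 1237 (mod 2183)
1091 = 1024 + 64 + 2 + 1 in binary powers of 2.
So 9^1091 ≡ 1237 · 1267 · 81 · 9 ≡ 1302 (mod 2183).
Squaring chain: 1302; never reaches −1, so base 9 is a Miller–Rabin witness that 2183 is composite.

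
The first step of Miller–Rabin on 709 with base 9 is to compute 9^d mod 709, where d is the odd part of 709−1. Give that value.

1

709 − 1 = 708 = 2^2 · 177, so d = 177.
9^1 ≡ 9 (mod 709)
9^2 ≡ 9^2 = 81 ≡ 81 (mod 709)
9^4 ≡ 81^2 = 6561 ≡ 180 (mod 709)
9^8 ≡ 180^2 = 32400 ≡ 495 (mod 709)
9^16 ≡ 495^2 = 245025 ≡ 420 (mod 709)
9^32 ≡ 420^2 = 176400 ≡ 568 (mod 709)
9^64 ≡ 568^2 = 322624 ≡ 29 (mod 709)
9^128 ≡ 29^2 = 841 ≡ 132 (mod 709)
177 = 128 + 32 + 16 + 1 in binary powers of 2.
So 9^177 ≡ 132 · 568 · 420 · 9 ≡ 1 (mod 709).
Since 9^d ≡ 1 (mod 709), base 9 does not prove 709 composite.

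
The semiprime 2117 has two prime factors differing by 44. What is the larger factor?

Since p = q + 44, we have 2117 = q(q + 44), so q² + 44q − 2117 = 0.
Discriminant: 44² + 4·2117 = 1936 + 8468 = 10404; √10404 = 102.
q = (−44 + 102)/2 = 29, and p = q + 44 = 73.
Check: 29 · 73 = 2117.

73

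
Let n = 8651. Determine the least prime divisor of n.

41

8651 is odd.
Digit sum 20, not divisible by 3.
Ends in 1: not divisible by 5.
7: 8651 = 7·1235 + 6
11: 8651 = 11·786 + 5
13: 8651 = 13·665 + 6
17: 8651 = 17·508 + 15
19: 8651 = 19·455 + 6
23: 8651 = 23·376 + 3
29: 8651 = 29·298 + 9
31: 8651 = 31·279 + 2
37: 8651 = 37·233 + 30
41: 8651 = 41·211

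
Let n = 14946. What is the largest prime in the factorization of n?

14946 = 2 · 7473
7473 = 3 · 2491
2491 = 47 · 53
53 is prime.
So 14946 = 2 · 3 · 47 · 53; the largest prime factor is 53.

53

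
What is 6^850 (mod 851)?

147

6^1 ≡ 6 (mod 851)
6^2 ≡ 6^2 = 36 ≡ 36 (mod 851)
6^4 ≡ 36^2 = 1296 ≡ 445 (mod 851)
6^8 ≡ 445^2 = 198025 ≡ 593 (mod 851)
6^16 ≡ 593^2 = 351649 ≡ 186 (mod 851)
6^32 ≡ 186^2 = 34596 ≡ 556 (mod 851)
6^64 ≡ 556^2 = 309136 ≡ 223 (mod 851)
6^128 ≡ 223^2 = 49729 ≡ 371 (mod 851)
6^256 ≡ 371^2 = 137641 ≡ 630 (mod 851)
6^512 ≡ 630^2 = 396900 ≡ 334 (mod 851)
850 = 512 + 256 + 64 + 16 + 2 in binary powers of 2.
So 6^850 ≡ 334 · 630 · 223 · 186 · 36 ≡ 147 (mod 851).
Since 147 ≠ 1, base 6 is a Fermat witness: 851 is composite.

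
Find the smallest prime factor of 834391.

834391 is odd.
Digit sum 28, not divisible by 3.
Ends in 1: not divisible by 5.
7: 834391 = 7·119198 + 5
11: 834391 = 11·75853 + 8
13: 834391 = 13·64183 + 12
17: 834391 = 17·49081 + 14
19: 834391 = 19·43915 + 6
23: 834391 = 23·36277 + 20
29: 834391 = 29·28772 + 3
31: 834391 = 31·26915 + 26
37: 834391 = 37·22551 + 4
41: 834391 = 41·20351

41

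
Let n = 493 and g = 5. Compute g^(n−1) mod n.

344

5^1 ≡ 5 (mod 493)
5^2 ≡ 5^2 = 25 ≡ 25 (mod 493)
5^4 ≡ 25^2 = 625 ≡ 132 (mod 493)
5^8 ≡ 132^2 = 17424 ≡ 169 (mod 493)
5^16 ≡ 169^2 = 28561 ≡ 460 (mod 493)
5^32 ≡ 460^2 = 211600 ≡ 103 (mod 493)
5^64 ≡ 103^2 = 10609 ≡ 256 (mod 493)
5^128 ≡ 256^2 = 65536 ≡ 460 (mod 493)
5^256 ≡ 460^2 = 211600 ≡ 103 (mod 493)
492 = 256 + 128 + 64 + 32 + 8 + 4 in binary powers of 2.
So 5^492 ≡ 103 · 460 · 256 · 103 · 169 · 132 ≡ 344 (mod 493).
Since 344 ≠ 1, base 5 is a Fermat witness: 493 is composite.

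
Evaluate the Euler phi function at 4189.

4060

Factor: 4189 = 59 · 71.
φ(4189) = (59−1) · (71−1) = 58 · 70 = 4060.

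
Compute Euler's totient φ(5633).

Factor: 5633 = 43 · 131.
φ(5633) = (43−1) · (131−1) = 42 · 130 = 5460.

5460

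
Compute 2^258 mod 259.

64

2^1 ≡ 2 (mod 259)
2^2 ≡ 2^2 = 4 ≡ 4 (mod 259)
2^4 ≡ 4^2 = 16 ≡ 16 (mod 259)
2^8 ≡ 16^2 = 256 ≡ 256 (mod 259)
2^16 ≡ 256^2 = 65536 ≡ 9 (mod 259)
2^32 ≡ 9^2 = 81 ≡ 81 (mod 259)
2^64 ≡ 81^2 = 6561 ≡ 86 (mod 259)
2^128 ≡ 86^2 = 7396 ≡ 144 (mod 259)
2^256 ≡ 144^2 = 20736 ≡ 16 (mod 259)
258 = 256 + 2 in binary powers of 2.
So 2^258 ≡ 16 · 4 ≡ 64 (mod 259).
Since 64 ≠ 1, base 2 is a Fermat witness: 259 is composite.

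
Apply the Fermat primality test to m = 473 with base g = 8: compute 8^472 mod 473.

262

8^1 ≡ 8 (mod 473)
8^2 ≡ 8^2 = 64 ≡ 64 (mod 473)
8^4 ≡ 64^2 = 4096 ≡ 312 (mod 473)
8^8 ≡ 312^2 = 97344 ≡ 379 (mod 473)
8^16 ≡ 379^2 = 143641 ≡ 322 (mod 473)
8^32 ≡ 322^2 = 103684 ≡ 97 (mod 473)
8^64 ≡ 97^2 = 9409 ≡ 422 (mod 473)
8^128 ≡ 422^2 = 178084 ≡ 236 (mod 473)
8^256 ≡ 236^2 = 55696 ≡ 355 (mod 473)
472 = 256 + 128 + 64 + 16 + 8 in binary powers of 2.
So 8^472 ≡ 355 · 236 · 422 · 322 · 379 ≡ 262 (mod 473).
Since 262 ≠ 1, base 8 is a Fermat witness: 473 is composite.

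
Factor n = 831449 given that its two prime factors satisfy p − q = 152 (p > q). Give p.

991

Since p = q + 152, we have 831449 = q(q + 152), so q² + 152q − 831449 = 0.
Discriminant: 152² + 4·831449 = 23104 + 3325796 = 3348900; √3348900 = 1830.
q = (−152 + 1830)/2 = 839, and p = q + 152 = 991.
Check: 839 · 991 = 831449.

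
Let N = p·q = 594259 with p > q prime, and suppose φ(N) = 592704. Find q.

673

φ(n) = (p−1)(q−1) = n − (p+q) + 1, so p + q = 594259 − 592704 + 1 = 1556.
p and q are the roots of t² − 1556t + 594259 = 0.
Discriminant: 1556² − 4·594259 = 2421136 − 2377036 = 44100; √44100 = 210.
q = (1556 − 210)/2 = 673, p = (1556 + 210)/2 = 883.
Check: 673 · 883 = 594259.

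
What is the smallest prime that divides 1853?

1853 is odd.
Digit sum 17, not divisible by 3.
Ends in 3: not divisible by 5.
7: 1853 = 7·264 + 5
11: 1853 = 11·168 + 5
13: 1853 = 13·142 + 7
17: 1853 = 17·109

17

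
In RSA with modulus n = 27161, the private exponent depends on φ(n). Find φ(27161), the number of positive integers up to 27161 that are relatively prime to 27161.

26832

Factor: 27161 = 157 · 173.
φ(27161) = (157−1) · (173−1) = 156 · 172 = 26832.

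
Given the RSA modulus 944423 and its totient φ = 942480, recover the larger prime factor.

991

φ(n) = (p−1)(q−1) = n − (p+q) + 1, so p + q = 944423 − 942480 + 1 = 1944.
p and q are the roots of t² − 1944t + 944423 = 0.
Discriminant: 1944² − 4·944423 = 3779136 − 3777692 = 1444; √1444 = 38.
q = (1944 − 38)/2 = 953, p = (1944 + 38)/2 = 991.
Check: 953 · 991 = 944423.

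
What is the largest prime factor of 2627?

2627 = 37 · 71
71 is prime.
So 2627 = 37 · 71; the largest prime factor is 71.

71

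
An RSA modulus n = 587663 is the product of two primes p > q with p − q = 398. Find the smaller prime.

593

Since p = q + 398, we have 587663 = q(q + 398), so q² + 398q − 587663 = 0.
Discriminant: 398² + 4·587663 = 158404 + 2350652 = 2509056; √2509056 = 1584.
q = (−398 + 1584)/2 = 593, and p = q + 398 = 991.
Check: 593 · 991 = 587663.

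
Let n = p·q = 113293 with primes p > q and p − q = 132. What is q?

277

Since p = q + 132, we have 113293 = q(q + 132), so q² + 132q − 113293 = 0.
Discriminant: 132² + 4·113293 = 17424 + 453172 = 470596; √470596 = 686.
q = (−132 + 686)/2 = 277, and p = q + 132 = 409.
Check: 277 · 409 = 113293.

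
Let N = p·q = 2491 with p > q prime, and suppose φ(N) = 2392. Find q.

47

φ(n) = (p−1)(q−1) = n − (p+q) + 1, so p + q = 2491 − 2392 + 1 = 100.
p and q are the roots of t² − 100t + 2491 = 0.
Discriminant: 100² − 4·2491 = 10000 − 9964 = 36; √36 = 6.
q = (100 − 6)/2 = 47, p = (100 + 6)/2 = 53.
Check: 47 · 53 = 2491.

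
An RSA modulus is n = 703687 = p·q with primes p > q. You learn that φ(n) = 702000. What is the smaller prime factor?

751

φ(n) = (p−1)(q−1) = n − (p+q) + 1, so p + q = 703687 − 702000 + 1 = 1688.
p and q are the roots of t² − 1688t + 703687 = 0.
Discriminant: 1688² − 4·703687 = 2849344 − 2814748 = 34596; √34596 = 186.
q = (1688 − 186)/2 = 751, p = (1688 + 186)/2 = 937.
Check: 751 · 937 = 703687.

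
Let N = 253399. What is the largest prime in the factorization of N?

83

253399 = 43 · 5893
5893 = 71 · 83
83 is prime.
So 253399 = 43 · 71 · 83; the largest prime factor is 83.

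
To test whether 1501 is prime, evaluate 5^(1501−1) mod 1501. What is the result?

5^1 ≡ 5 (mod 1501)
5^2 ≡ 5^2 = 25 ≡ 25 (mod 1501)
5^4 ≡ 25^2 = 625 ≡ 625 (mod 1501)
5^8 ≡ 625^2 = 390625 ≡ 365 (mod 1501)
5^16 ≡ 365^2 = 133225 ≡ 1137 (mod 1501)
5^32 ≡ 1137^2 = 1292769 ≡ 408 (mod 1501)
5^64 ≡ 408^2 = 166464 ≡ 1354 (mod 1501)
5^128 ≡ 1354^2 = 1833316 ≡ 595 (mod 1501)
5^256 ≡ 595^2 = 354025 ≡ 1290 (mod 1501)
5^512 ≡ 1290^2 = 1664100 ≡ 992 (mod 1501)
5^1024 ≡ 992^2 = 984064 ≡ 909 (mod 1501)
1500 = 1024 + 256 + 128 + 64 + 16 + 8 + 4 in binary powers of 2.
So 5^1500 ≡ 909 · 1290 · 595 · 1354 · 1137 · 365 · 625 ≡ 64 (mod 1501).
Since 64 ≠ 1, base 5 is a Fermat witness: 1501 is composite.

64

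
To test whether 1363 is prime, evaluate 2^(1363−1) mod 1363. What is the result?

2^1 ≡ 2 (mod 1363)
2^2 ≡ 2^2 = 4 ≡ 4 (mod 1363)
2^4 ≡ 4^2 = 16 ≡ 16 (mod 1363)
2^8 ≡ 16^2 = 256 ≡ 256 (mod 1363)
2^16 ≡ 256^2 = 65536 ≡ 112 (mod 1363)
2^32 ≡ 112^2 = 12544 ≡ 277 (mod 1363)
2^64 ≡ 277^2 = 76729 ≡ 401 (mod 1363)
2^128 ≡ 401^2 = 160801 ≡ 1330 (mod 1363)
2^256 ≡ 1330^2 = 1768900 ≡ 1089 (mod 1363)
2^512 ≡ 1089^2 = 1185921 ≡ 111 (mod 1363)
2^1024 ≡ 111^2 = 12321 ≡ 54 (mod 1363)
1362 = 1024 + 256 + 64 + 16 + 2 in binary powers of 2.
So 2^1362 ≡ 54 · 1089 · 401 · 112 · 4 ≡ 361 (mod 1363).
Since 361 ≠ 1, base 2 is a Fermat witness: 1363 is composite.

361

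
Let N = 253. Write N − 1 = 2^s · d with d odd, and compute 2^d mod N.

118

253 − 1 = 252 = 2^2 · 63, so d = 63.
2^1 ≡ 2 (mod 253)
2^2 ≡ 2^2 = 4 ≡ 4 (mod 253)
2^4 ≡ 4^2 = 16 ≡ 16 (mod 253)
2^8 ≡ 16^2 = 256 ≡ 3 (mod 253)
2^16 ≡ 3^2 = 9 ≡ 9 (mod 253)
2^32 ≡ 9^2 = 81 ≡ 81 (mod 253)
63 = 32 + 16 + 8 + 4 + 2 + 1 in binary powers of 2.
So 2^63 ≡ 81 · 9 · 3 · 16 · 4 · 2 ≡ 118 (mod 253).
Squaring chain: 118 → 9; never reaches −1, so base 2 is a Miller–Rabin witness that 253 is composite.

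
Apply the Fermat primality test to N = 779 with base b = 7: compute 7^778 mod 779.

7^1 ≡ 7 (mod 779)
7^2 ≡ 7^2 = 49 ≡ 49 (mod 779)
7^4 ≡ 49^2 = 2401 ≡ 64 (mod 779)
7^8 ≡ 64^2 = 4096 ≡ 201 (mod 779)
7^16 ≡ 201^2 = 40401 ≡ 672 (mod 779)
7^32 ≡ 672^2 = 451584 ≡ 543 (mod 779)
7^64 ≡ 543^2 = 294849 ≡ 387 (mod 779)
7^128 ≡ 387^2 = 149769 ≡ 201 (mod 779)
7^256 ≡ 201^2 = 40401 ≡ 672 (mod 779)
7^512 ≡ 672^2 = 451584 ≡ 543 (mod 779)
778 = 512 + 256 + 8 + 2 in binary powers of 2.
So 7^778 ≡ 543 · 672 · 201 · 49 ≡ 292 (mod 779).
Since 292 ≠ 1, base 7 is a Fermat witness: 779 is composite.

292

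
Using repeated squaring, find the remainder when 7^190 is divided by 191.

1

7^1 ≡ 7 (mod 191)
7^2 ≡ 7^2 = 49 ≡ 49 (mod 191)
7^4 ≡ 49^2 = 2401 ≡ 109 (mod 191)
7^8 ≡ 109^2 = 11881 ≡ 39 (mod 191)
7^16 ≡ 39^2 = 1521 ≡ 184 (mod 191)
7^32 ≡ 184^2 = 33856 ≡ 49 (mod 191)
7^64 ≡ 49^2 = 2401 ≡ 109 (mod 191)
7^128 ≡ 109^2 = 11881 ≡ 39 (mod 191)
190 = 128 + 32 + 16 + 8 + 4 + 2 in binary powers of 2.
So 7^190 ≡ 39 · 49 · 184 · 39 · 109 · 49 ≡ 1 (mod 191).
Since the result is 1, base 7 gives no evidence that 191 is composite.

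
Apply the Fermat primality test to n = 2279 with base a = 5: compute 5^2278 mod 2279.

5^1 ≡ 5 (mod 2279)
5^2 ≡ 5^2 = 25 ≡ 25 (mod 2279)
5^4 ≡ 25^2 = 625 ≡ 625 (mod 2279)
5^8 ≡ 625^2 = 390625 ≡ 916 (mod 2279)
5^16 ≡ 916^2 = 839056 ≡ 384 (mod 2279)
5^32 ≡ 384^2 = 147456 ≡ 1600 (mod 2279)
5^64 ≡ 1600^2 = 2560000 ≡ 683 (mod 2279)
5^128 ≡ 683^2 = 466489 ≡ 1573 (mod 2279)
5^256 ≡ 1573^2 = 2474329 ≡ 1614 (mod 2279)
5^512 ≡ 1614^2 = 2604996 ≡ 99 (mod 2279)
5^1024 ≡ 99^2 = 9801 ≡ 685 (mod 2279)
5^2048 ≡ 685^2 = 469225 ≡ 2030 (mod 2279)
2278 = 2048 + 128 + 64 + 32 + 4 + 2 in binary powers of 2.
So 5^2278 ≡ 2030 · 1573 · 683 · 1600 · 625 · 25 ≡ 411 (mod 2279).
Since 411 ≠ 1, base 5 is a Fermat witness: 2279 is composite.

411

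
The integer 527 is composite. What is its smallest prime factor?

527 is odd.
Digit sum 14, not divisible by 3.
Ends in 7: not divisible by 5.
7: 527 = 7·75 + 2
11: 527 = 11·47 + 10
13: 527 = 13·40 + 7
17: 527 = 17·31

17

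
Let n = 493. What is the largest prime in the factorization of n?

29

493 = 17 · 29
29 is prime.
So 493 = 17 · 29; the largest prime factor is 29.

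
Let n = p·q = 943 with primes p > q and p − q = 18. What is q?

Since p = q + 18, we have 943 = q(q + 18), so q² + 18q − 943 = 0.
Discriminant: 18² + 4·943 = 324 + 3772 = 4096; √4096 = 64.
q = (−18 + 64)/2 = 23, and p = q + 18 = 41.
Check: 23 · 41 = 943.

23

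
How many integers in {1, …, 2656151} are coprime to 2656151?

2596608

Factor: 2656151 = 97 · 139 · 197.
φ(2656151) = (97−1) · (139−1) · (197−1) = 96 · 138 · 196 = 2596608.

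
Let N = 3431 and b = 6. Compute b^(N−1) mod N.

1955

6^1 ≡ 6 (mod 3431)
6^2 ≡ 6^2 = 36 ≡ 36 (mod 3431)
6^4 ≡ 36^2 = 1296 ≡ 1296 (mod 3431)
6^8 ≡ 1296^2 = 1679616 ≡ 1857 (mod 3431)
6^16 ≡ 1857^2 = 3448449 ≡ 294 (mod 3431)
6^32 ≡ 294^2 = 86436 ≡ 661 (mod 3431)
6^64 ≡ 661^2 = 436921 ≡ 1184 (mod 3431)
6^128 ≡ 1184^2 = 1401856 ≡ 2008 (mod 3431)
6^256 ≡ 2008^2 = 4032064 ≡ 639 (mod 3431)
6^512 ≡ 639^2 = 408321 ≡ 32 (mod 3431)
6^1024 ≡ 32^2 = 1024 ≡ 1024 (mod 3431)
6^2048 ≡ 1024^2 = 1048576 ≡ 2121 (mod 3431)
3430 = 2048 + 1024 + 256 + 64 + 32 + 4 + 2 in binary powers of 2.
So 6^3430 ≡ 2121 · 1024 · 639 · 1184 · 661 · 1296 · 36 ≡ 1955 (mod 3431).
Since 1955 ≠ 1, base 6 is a Fermat witness: 3431 is composite.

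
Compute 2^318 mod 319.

2^1 ≡ 2 (mod 319)
2^2 ≡ 2^2 = 4 ≡ 4 (mod 319)
2^4 ≡ 4^2 = 16 ≡ 16 (mod 319)
2^8 ≡ 16^2 = 256 ≡ 256 (mod 319)
2^16 ≡ 256^2 = 65536 ≡ 141 (mod 319)
2^32 ≡ 141^2 = 19881 ≡ 103 (mod 319)
2^64 ≡ 103^2 = 10609 ≡ 82 (mod 319)
2^128 ≡ 82^2 = 6724 ≡ 25 (mod 319)
2^256 ≡ 25^2 = 625 ≡ 306 (mod 319)
318 = 256 + 32 + 16 + 8 + 4 + 2 in binary powers of 2.
So 2^318 ≡ 306 · 103 · 141 · 256 · 16 · 4 ≡ 212 (mod 319).
Since 212 ≠ 1, base 2 is a Fermat witness: 319 is composite.

212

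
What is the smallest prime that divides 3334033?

37

3334033 is odd.
Digit sum 19, not divisible by 3.
Ends in 3: not divisible by 5.
7: 3334033 = 7·476290 + 3
11: 3334033 = 11·303093 + 10
13: 3334033 = 13·256464 + 1
17: 3334033 = 17·196119 + 10
19: 3334033 = 19·175475 + 8
23: 3334033 = 23·144957 + 22
29: 3334033 = 29·114966 + 19
31: 3334033 = 31·107549 + 14
37: 3334033 = 37·90109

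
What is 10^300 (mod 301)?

10^1 ≡ 10 (mod 301)
10^2 ≡ 10^2 = 100 ≡ 100 (mod 301)
10^4 ≡ 100^2 = 10000 ≡ 67 (mod 301)
10^8 ≡ 67^2 = 4489 ≡ 275 (mod 301)
10^16 ≡ 275^2 = 75625 ≡ 74 (mod 301)
10^32 ≡ 74^2 = 5476 ≡ 58 (mod 301)
10^64 ≡ 58^2 = 3364 ≡ 53 (mod 301)
10^128 ≡ 53^2 = 2809 ≡ 100 (mod 301)
10^256 ≡ 100^2 = 10000 ≡ 67 (mod 301)
300 = 256 + 32 + 8 + 4 in binary powers of 2.
So 10^300 ≡ 67 · 58 · 275 · 67 ≡ 78 (mod 301).
Since 78 ≠ 1, base 10 is a Fermat witness: 301 is composite.

78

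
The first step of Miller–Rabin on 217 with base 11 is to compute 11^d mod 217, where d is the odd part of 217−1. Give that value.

15

217 − 1 = 216 = 2^3 · 27, so d = 27.
11^1 ≡ 11 (mod 217)
11^2 ≡ 11^2 = 121 ≡ 121 (mod 217)
11^4 ≡ 121^2 = 14641 ≡ 102 (mod 217)
11^8 ≡ 102^2 = 10404 ≡ 205 (mod 217)
11^16 ≡ 205^2 = 42025 ≡ 144 (mod 217)
27 = 16 + 8 + 2 + 1 in binary powers of 2.
So 11^27 ≡ 144 · 205 · 121 · 11 ≡ 15 (mod 217).
Squaring chain: 15 → 8 → 64; never reaches −1, so base 11 is a Miller–Rabin witness that 217 is composite.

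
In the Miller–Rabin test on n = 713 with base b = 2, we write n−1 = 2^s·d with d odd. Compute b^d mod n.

713 − 1 = 712 = 2^3 · 89, so d = 89.
2^1 ≡ 2 (mod 713)
2^2 ≡ 2^2 = 4 ≡ 4 (mod 713)
2^4 ≡ 4^2 = 16 ≡ 16 (mod 713)
2^8 ≡ 16^2 = 256 ≡ 256 (mod 713)
2^16 ≡ 256^2 = 65536 ≡ 653 (mod 713)
2^32 ≡ 653^2 = 426409 ≡ 35 (mod 713)
2^64 ≡ 35^2 = 1225 ≡ 512 (mod 713)
89 = 64 + 16 + 8 + 1 in binary powers of 2.
So 2^89 ≡ 512 · 653 · 256 · 2 ≡ 140 (mod 713).
Squaring chain: 140 → 349 → 591; never reaches −1, so base 2 is a Miller–Rabin witness that 713 is composite.

140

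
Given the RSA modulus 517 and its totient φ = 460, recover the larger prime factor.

φ(n) = (p−1)(q−1) = n − (p+q) + 1, so p + q = 517 − 460 + 1 = 58.
p and q are the roots of t² − 58t + 517 = 0.
Discriminant: 58² − 4·517 = 3364 − 2068 = 1296; √1296 = 36.
q = (58 − 36)/2 = 11, p = (58 + 36)/2 = 47.
Check: 11 · 47 = 517.

47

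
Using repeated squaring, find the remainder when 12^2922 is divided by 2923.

12^1 ≡ 12 (mod 2923)
12^2 ≡ 12^2 = 144 ≡ 144 (mod 2923)
12^4 ≡ 144^2 = 20736 ≡ 275 (mod 2923)
12^8 ≡ 275^2 = 75625 ≡ 2550 (mod 2923)
12^16 ≡ 2550^2 = 6502500 ≡ 1748 (mod 2923)
12^32 ≡ 1748^2 = 3055504 ≡ 969 (mod 2923)
12^64 ≡ 969^2 = 938961 ≡ 678 (mod 2923)
12^128 ≡ 678^2 = 459684 ≡ 773 (mod 2923)
12^256 ≡ 773^2 = 597529 ≡ 1237 (mod 2923)
12^512 ≡ 1237^2 = 1530169 ≡ 1440 (mod 2923)
12^1024 ≡ 1440^2 = 2073600 ≡ 1193 (mod 2923)
12^2048 ≡ 1193^2 = 1423249 ≡ 2671 (mod 2923)
2922 = 2048 + 512 + 256 + 64 + 32 + 8 + 2 in binary powers of 2.
So 12^2922 ≡ 2671 · 1440 · 1237 · 678 · 969 · 2550 · 144 ≡ 2378 (mod 2923).
Since 2378 ≠ 1, base 12 is a Fermat witness: 2923 is composite.

2378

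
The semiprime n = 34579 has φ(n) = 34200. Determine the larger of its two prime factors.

229

φ(n) = (p−1)(q−1) = n − (p+q) + 1, so p + q = 34579 − 34200 + 1 = 380.
p and q are the roots of t² − 380t + 34579 = 0.
Discriminant: 380² − 4·34579 = 144400 − 138316 = 6084; √6084 = 78.
q = (380 − 78)/2 = 151, p = (380 + 78)/2 = 229.
Check: 151 · 229 = 34579.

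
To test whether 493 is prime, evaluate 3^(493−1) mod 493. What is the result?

3^1 ≡ 3 (mod 493)
3^2 ≡ 3^2 = 9 ≡ 9 (mod 493)
3^4 ≡ 9^2 = 81 ≡ 81 (mod 493)
3^8 ≡ 81^2 = 6561 ≡ 152 (mod 493)
3^16 ≡ 152^2 = 23104 ≡ 426 (mod 493)
3^32 ≡ 426^2 = 181476 ≡ 52 (mod 493)
3^64 ≡ 52^2 = 2704 ≡ 239 (mod 493)
3^128 ≡ 239^2 = 57121 ≡ 426 (mod 493)
3^256 ≡ 426^2 = 181476 ≡ 52 (mod 493)
492 = 256 + 128 + 64 + 32 + 8 + 4 in binary powers of 2.
So 3^492 ≡ 52 · 426 · 239 · 52 · 152 · 81 ≡ 310 (mod 493).
Since 310 ≠ 1, base 3 is a Fermat witness: 493 is composite.

310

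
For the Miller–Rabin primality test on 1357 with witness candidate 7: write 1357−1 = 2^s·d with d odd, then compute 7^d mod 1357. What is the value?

84

1357 − 1 = 1356 = 2^2 · 339, so d = 339.
7^1 ≡ 7 (mod 1357)
7^2 ≡ 7^2 = 49 ≡ 49 (mod 1357)
7^4 ≡ 49^2 = 2401 ≡ 1044 (mod 1357)
7^8 ≡ 1044^2 = 1089936 ≡ 265 (mod 1357)
7^16 ≡ 265^2 = 70225 ≡ 1018 (mod 1357)
7^32 ≡ 1018^2 = 1036324 ≡ 933 (mod 1357)
7^64 ≡ 933^2 = 870489 ≡ 652 (mod 1357)
7^128 ≡ 652^2 = 425104 ≡ 363 (mod 1357)
7^256 ≡ 363^2 = 131769 ≡ 140 (mod 1357)
339 = 256 + 64 + 16 + 2 + 1 in binary powers of 2.
So 7^339 ≡ 140 · 652 · 1018 · 49 · 7 ≡ 84 (mod 1357).
Squaring chain: 84 → 271; never reaches −1, so base 7 is a Miller–Rabin witness that 1357 is composite.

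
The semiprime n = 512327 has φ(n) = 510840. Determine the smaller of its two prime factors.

541

φ(n) = (p−1)(q−1) = n − (p+q) + 1, so p + q = 512327 − 510840 + 1 = 1488.
p and q are the roots of t² − 1488t + 512327 = 0.
Discriminant: 1488² − 4·512327 = 2214144 − 2049308 = 164836; √164836 = 406.
q = (1488 − 406)/2 = 541, p = (1488 + 406)/2 = 947.
Check: 541 · 947 = 512327.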